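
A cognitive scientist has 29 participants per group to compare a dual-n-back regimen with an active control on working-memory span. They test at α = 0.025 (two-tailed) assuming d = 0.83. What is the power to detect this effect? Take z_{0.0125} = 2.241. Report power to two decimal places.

For two equal groups, power = Φ(d·√(n/2) − z_{α/2}).
d·√(n/2) = 0.83 × √(29/2) = 0.83 × 3.808 = 3.161.
z_β = 3.161 − 2.241 = 0.920.
Power = Φ(0.920) = 0.821.

power ≈ 0.82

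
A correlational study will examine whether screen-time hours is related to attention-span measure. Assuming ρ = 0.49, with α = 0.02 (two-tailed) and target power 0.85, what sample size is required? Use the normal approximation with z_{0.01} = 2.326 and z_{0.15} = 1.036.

Fisher's z: C = ½·ln((1+r)/(1−r)) = ½·ln(2.9216) = 0.5361.
n = ((z_{α/2} + z_β)/C)² + 3.
(2.326 + 1.036) / 0.5361 = 3.362 / 0.5361 = 6.271.
n = 6.271² + 3 = 39.33 + 3 = 42.3.
Round up.

n = 43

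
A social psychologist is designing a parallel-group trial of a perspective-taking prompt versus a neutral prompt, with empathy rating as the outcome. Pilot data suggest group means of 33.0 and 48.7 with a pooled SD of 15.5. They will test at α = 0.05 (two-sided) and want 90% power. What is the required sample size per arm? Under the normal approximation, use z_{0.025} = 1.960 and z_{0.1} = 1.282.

Cohen's d = |M₁ − M₂| / SD_pooled = |33.0 − 48.7| / 15.5 = 15.7 / 15.5 = 1.013.
For two independent groups with equal n: n = 2·((z_{α/2} + z_β) / d)².
z_{α/2} + z_β = 1.960 + 1.282 = 3.242.
n = 2 × (3.242 / 1.013)² = 2 × 3.200² = 2 × 10.24 = 20.5.
Round up to the next whole participant.

n = 21 per group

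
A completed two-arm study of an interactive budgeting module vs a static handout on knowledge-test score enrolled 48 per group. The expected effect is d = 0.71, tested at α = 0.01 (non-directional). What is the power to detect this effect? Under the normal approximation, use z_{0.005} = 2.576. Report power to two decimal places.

power ≈ 0.82

For two equal groups, power = Φ(d·√(n/2) − z_{α/2}).
d·√(n/2) = 0.71 × √(48/2) = 0.71 × 4.899 = 3.478.
z_β = 3.478 − 2.576 = 0.902.
Power = Φ(0.902) = 0.817.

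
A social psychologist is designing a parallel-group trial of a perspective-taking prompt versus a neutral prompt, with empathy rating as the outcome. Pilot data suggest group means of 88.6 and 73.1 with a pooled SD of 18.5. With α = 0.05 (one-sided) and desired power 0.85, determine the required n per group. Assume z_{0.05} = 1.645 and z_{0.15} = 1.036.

n = 21 per group

Cohen's d = |M₁ − M₂| / SD_pooled = |88.6 − 73.1| / 18.5 = 15.5 / 18.5 = 0.838.
For two independent groups with equal n: n = 2·((z_{α} + z_β) / d)².
z_{α} + z_β = 1.645 + 1.036 = 2.681.
n = 2 × (2.681 / 0.838)² = 2 × 3.199² = 2 × 10.24 = 20.5.
Round up to the next whole participant.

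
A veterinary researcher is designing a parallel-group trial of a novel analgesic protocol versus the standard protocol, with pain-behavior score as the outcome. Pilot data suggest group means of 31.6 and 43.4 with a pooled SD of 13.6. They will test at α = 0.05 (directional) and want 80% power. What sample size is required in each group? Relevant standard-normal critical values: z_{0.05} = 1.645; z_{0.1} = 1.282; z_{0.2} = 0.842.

Cohen's d = |M₁ − M₂| / SD_pooled = |31.6 − 43.4| / 13.6 = 11.8 / 13.6 = 0.868.
For two independent groups with equal n: n = 2·((z_{α} + z_β) / d)².
z_{α} + z_β = 1.645 + 0.842 = 2.487.
n = 2 × (2.487 / 0.868)² = 2 × 2.865² = 2 × 8.21 = 16.4.
Round up to the next whole participant.

n = 17 per group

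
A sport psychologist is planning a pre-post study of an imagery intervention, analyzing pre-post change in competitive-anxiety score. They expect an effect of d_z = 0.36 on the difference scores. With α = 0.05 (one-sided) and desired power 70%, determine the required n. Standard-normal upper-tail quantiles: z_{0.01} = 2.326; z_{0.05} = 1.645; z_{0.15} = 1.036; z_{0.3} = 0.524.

For a paired (one-sample on differences) test: n = ((z_{α} + z_β) / d)².
z_{α} + z_β = 1.645 + 0.524 = 2.169.
n = (2.169 / 0.36)² = 6.025² = 36.30.
Round up.

n = 37 pairs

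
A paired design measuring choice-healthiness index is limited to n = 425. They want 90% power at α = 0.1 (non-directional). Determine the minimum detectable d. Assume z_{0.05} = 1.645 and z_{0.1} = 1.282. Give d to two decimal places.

For a single sample (or paired design) of n = 425: d_min = (z_{α/2} + z_β)/√n.
z-sum = 1.645 + 1.282 = 2.927.
d_min = 2.927 / √425 = 2.927 / 20.616 = 0.142.

d_min ≈ 0.14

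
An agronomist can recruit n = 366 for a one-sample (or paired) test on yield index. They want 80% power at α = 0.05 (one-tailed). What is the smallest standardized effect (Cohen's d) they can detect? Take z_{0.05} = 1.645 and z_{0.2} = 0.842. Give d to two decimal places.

For a single sample (or paired design) of n = 366: d_min = (z_{α} + z_β)/√n.
z-sum = 1.645 + 0.842 = 2.487.
d_min = 2.487 / √366 = 2.487 / 19.131 = 0.130.

d_min ≈ 0.13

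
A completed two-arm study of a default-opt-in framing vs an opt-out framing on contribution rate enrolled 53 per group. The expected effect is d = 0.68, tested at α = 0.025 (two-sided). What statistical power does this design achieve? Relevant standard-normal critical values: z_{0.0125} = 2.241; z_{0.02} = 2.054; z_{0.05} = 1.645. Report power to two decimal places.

For two equal groups, power = Φ(d·√(n/2) − z_{α/2}).
d·√(n/2) = 0.68 × √(53/2) = 0.68 × 5.148 = 3.501.
z_β = 3.501 − 2.241 = 1.260.
Power = Φ(1.260) = 0.896.

power ≈ 0.90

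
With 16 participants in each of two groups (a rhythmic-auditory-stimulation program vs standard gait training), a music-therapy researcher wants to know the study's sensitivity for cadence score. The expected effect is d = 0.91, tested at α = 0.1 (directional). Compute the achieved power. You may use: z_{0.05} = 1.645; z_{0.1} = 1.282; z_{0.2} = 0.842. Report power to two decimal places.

power ≈ 0.90

For two equal groups, power = Φ(d·√(n/2) − z_{α}).
d·√(n/2) = 0.91 × √(16/2) = 0.91 × 2.828 = 2.574.
z_β = 2.574 − 1.282 = 1.292.
Power = Φ(1.292) = 0.902.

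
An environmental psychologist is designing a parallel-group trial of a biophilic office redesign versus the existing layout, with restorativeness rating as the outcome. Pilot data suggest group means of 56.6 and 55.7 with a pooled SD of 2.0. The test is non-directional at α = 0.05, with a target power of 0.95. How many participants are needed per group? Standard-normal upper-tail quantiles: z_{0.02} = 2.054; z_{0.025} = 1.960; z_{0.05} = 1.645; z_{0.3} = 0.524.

Cohen's d = |M₁ − M₂| / SD_pooled = |56.6 − 55.7| / 2.0 = 0.9 / 2.0 = 0.450.
For two independent groups with equal n: n = 2·((z_{α/2} + z_β) / d)².
z_{α/2} + z_β = 1.960 + 1.645 = 3.605.
n = 2 × (3.605 / 0.450)² = 2 × 8.011² = 2 × 64.18 = 128.4.
Round up to the next whole participant.

n = 129 per group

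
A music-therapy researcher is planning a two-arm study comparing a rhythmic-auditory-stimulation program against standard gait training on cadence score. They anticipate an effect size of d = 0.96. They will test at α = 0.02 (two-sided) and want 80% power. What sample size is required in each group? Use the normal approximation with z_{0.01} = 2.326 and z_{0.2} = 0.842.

For two independent groups with equal n: n = 2·((z_{α/2} + z_β) / d)².
z_{α/2} + z_β = 2.326 + 0.842 = 3.168.
n = 2 × (3.168 / 0.96)² = 2 × 3.300² = 2 × 10.89 = 21.8.
Round up to the next whole participant.

n = 22 per group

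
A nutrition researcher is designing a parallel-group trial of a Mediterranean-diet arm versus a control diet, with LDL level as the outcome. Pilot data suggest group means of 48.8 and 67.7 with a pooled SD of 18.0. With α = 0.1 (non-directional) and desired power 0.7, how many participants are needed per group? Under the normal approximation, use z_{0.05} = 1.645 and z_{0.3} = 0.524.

Cohen's d = |M₁ − M₂| / SD_pooled = |48.8 − 67.7| / 18.0 = 18.9 / 18.0 = 1.050.
For two independent groups with equal n: n = 2·((z_{α/2} + z_β) / d)².
z_{α/2} + z_β = 1.645 + 0.524 = 2.169.
n = 2 × (2.169 / 1.050)² = 2 × 2.066² = 2 × 4.27 = 8.5.
Round up to the next whole participant.

n = 9 per group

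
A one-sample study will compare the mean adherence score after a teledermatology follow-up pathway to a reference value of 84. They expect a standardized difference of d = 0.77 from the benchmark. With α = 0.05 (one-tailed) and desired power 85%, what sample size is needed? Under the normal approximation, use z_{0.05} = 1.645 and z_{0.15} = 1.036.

For a one-sample test: n = ((z_{α} + z_β) / d)².
z_{α} + z_β = 1.645 + 1.036 = 2.681.
n = (2.681 / 0.77)² = 3.482² = 12.12.
Round up.

n = 13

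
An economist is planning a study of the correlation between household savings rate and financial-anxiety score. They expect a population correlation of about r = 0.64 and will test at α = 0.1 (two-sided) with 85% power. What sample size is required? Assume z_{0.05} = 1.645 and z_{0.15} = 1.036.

n = 16

Fisher's z: C = ½·ln((1+r)/(1−r)) = ½·ln(4.5556) = 0.7582.
n = ((z_{α/2} + z_β)/C)² + 3.
(1.645 + 1.036) / 0.7582 = 2.681 / 0.7582 = 3.536.
n = 3.536² + 3 = 12.50 + 3 = 15.5.
Round up.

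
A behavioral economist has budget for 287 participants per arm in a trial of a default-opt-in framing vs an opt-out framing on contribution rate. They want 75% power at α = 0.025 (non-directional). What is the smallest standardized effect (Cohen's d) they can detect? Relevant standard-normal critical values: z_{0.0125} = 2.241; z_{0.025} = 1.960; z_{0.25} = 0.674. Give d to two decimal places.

d_min ≈ 0.24

For two independent groups of n = 287 each: d_min = (z_{α/2} + z_β)·√(2/n).
z-sum = 2.241 + 0.674 = 2.915.
d_min = 2.915 × √(2/287) = 2.915 × 0.0835 = 0.243.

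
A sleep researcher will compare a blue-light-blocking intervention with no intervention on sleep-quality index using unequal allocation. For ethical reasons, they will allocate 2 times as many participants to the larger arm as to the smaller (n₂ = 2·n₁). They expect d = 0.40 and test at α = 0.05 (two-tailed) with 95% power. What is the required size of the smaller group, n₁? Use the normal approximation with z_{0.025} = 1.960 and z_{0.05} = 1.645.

n₁ = 122

With allocation ratio k = n₂/n₁ = 2, Var(x̄₁−x̄₂) = σ²(1/n₁ + 1/(k·n₁)) = σ²·(k+1)/(k·n₁).
So n₁ = (1 + 1/k)·((z_{α/2} + z_β)/d)² = 1.500 × (3.605/0.40)².
n₁ = 1.500 × 81.23 = 121.8.
Round up: n₁ = 122, giving n₂ = 2 × 122 = 244.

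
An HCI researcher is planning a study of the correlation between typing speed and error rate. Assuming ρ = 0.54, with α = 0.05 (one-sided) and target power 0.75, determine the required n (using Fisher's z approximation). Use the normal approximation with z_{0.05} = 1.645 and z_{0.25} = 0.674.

n = 18

Fisher's z: C = ½·ln((1+r)/(1−r)) = ½·ln(3.3478) = 0.6042.
n = ((z_{α} + z_β)/C)² + 3.
(1.645 + 0.674) / 0.6042 = 2.319 / 0.6042 = 3.838.
n = 3.838² + 3 = 14.73 + 3 = 17.7.
Round up.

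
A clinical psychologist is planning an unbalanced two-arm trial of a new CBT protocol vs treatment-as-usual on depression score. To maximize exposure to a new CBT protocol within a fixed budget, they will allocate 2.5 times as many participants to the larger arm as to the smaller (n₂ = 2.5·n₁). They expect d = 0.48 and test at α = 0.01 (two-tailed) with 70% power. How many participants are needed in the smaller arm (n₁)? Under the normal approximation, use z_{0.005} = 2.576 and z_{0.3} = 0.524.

With allocation ratio k = n₂/n₁ = 2.5, Var(x̄₁−x̄₂) = σ²(1/n₁ + 1/(k·n₁)) = σ²·(k+1)/(k·n₁).
So n₁ = (1 + 1/k)·((z_{α/2} + z_β)/d)² = 1.400 × (3.100/0.48)².
n₁ = 1.400 × 41.71 = 58.4.
Round up: n₁ = 59, giving n₂ = ⌈2.5 × 59⌉ = ⌈147.5⌉ = 148.

n₁ = 59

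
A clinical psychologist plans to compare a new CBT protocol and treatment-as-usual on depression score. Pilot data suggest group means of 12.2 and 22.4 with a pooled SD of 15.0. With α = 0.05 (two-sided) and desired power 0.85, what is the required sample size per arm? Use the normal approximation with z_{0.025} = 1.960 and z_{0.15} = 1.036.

n = 39 per group

Cohen's d = |M₁ − M₂| / SD_pooled = |12.2 − 22.4| / 15.0 = 10.2 / 15.0 = 0.680.
For two independent groups with equal n: n = 2·((z_{α/2} + z_β) / d)².
z_{α/2} + z_β = 1.960 + 1.036 = 2.996.
n = 2 × (2.996 / 0.680)² = 2 × 4.406² = 2 × 19.41 = 38.8.
Round up to the next whole participant.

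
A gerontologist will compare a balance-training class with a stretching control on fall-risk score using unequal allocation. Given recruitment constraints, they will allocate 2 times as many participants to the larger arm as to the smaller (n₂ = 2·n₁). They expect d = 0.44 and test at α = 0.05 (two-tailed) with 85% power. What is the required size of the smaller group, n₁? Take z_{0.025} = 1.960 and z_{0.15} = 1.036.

With allocation ratio k = n₂/n₁ = 2, Var(x̄₁−x̄₂) = σ²(1/n₁ + 1/(k·n₁)) = σ²·(k+1)/(k·n₁).
So n₁ = (1 + 1/k)·((z_{α/2} + z_β)/d)² = 1.500 × (2.996/0.44)².
n₁ = 1.500 × 46.36 = 69.5.
Round up: n₁ = 70, giving n₂ = 2 × 70 = 140.

n₁ = 70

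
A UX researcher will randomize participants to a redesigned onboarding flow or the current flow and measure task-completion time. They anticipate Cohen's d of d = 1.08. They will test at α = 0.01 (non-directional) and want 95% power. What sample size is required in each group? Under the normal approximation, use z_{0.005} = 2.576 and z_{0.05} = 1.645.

For two independent groups with equal n: n = 2·((z_{α/2} + z_β) / d)².
z_{α/2} + z_β = 2.576 + 1.645 = 4.221.
n = 2 × (4.221 / 1.08)² = 2 × 3.908² = 2 × 15.28 = 30.6.
Round up to the next whole participant.

n = 31 per group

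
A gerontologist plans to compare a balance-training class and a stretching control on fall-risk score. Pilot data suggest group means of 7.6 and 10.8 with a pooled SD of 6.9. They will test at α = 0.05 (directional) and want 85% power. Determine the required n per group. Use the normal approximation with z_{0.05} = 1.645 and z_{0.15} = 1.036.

n = 67 per group

Cohen's d = |M₁ − M₂| / SD_pooled = |7.6 − 10.8| / 6.9 = 3.2 / 6.9 = 0.464.
For two independent groups with equal n: n = 2·((z_{α} + z_β) / d)².
z_{α} + z_β = 1.645 + 1.036 = 2.681.
n = 2 × (2.681 / 0.464)² = 2 × 5.778² = 2 × 33.39 = 66.8.
Round up to the next whole participant.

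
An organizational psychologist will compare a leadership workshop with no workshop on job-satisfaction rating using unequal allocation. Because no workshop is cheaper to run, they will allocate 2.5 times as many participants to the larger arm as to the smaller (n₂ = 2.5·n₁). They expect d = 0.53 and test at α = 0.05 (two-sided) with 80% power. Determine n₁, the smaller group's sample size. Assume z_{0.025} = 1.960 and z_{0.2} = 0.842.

With allocation ratio k = n₂/n₁ = 2.5, Var(x̄₁−x̄₂) = σ²(1/n₁ + 1/(k·n₁)) = σ²·(k+1)/(k·n₁).
So n₁ = (1 + 1/k)·((z_{α/2} + z_β)/d)² = 1.400 × (2.802/0.53)².
n₁ = 1.400 × 27.95 = 39.1.
Round up: n₁ = 40, giving n₂ = 2.5 × 40 = 100.

n₁ = 40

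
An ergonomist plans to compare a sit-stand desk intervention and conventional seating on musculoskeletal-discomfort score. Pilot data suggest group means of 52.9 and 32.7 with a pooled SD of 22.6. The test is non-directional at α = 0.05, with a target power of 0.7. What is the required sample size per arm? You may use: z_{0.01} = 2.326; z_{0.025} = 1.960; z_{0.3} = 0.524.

n = 16 per group

Cohen's d = |M₁ − M₂| / SD_pooled = |52.9 − 32.7| / 22.6 = 20.2 / 22.6 = 0.894.
For two independent groups with equal n: n = 2·((z_{α/2} + z_β) / d)².
z_{α/2} + z_β = 1.960 + 0.524 = 2.484.
n = 2 × (2.484 / 0.894)² = 2 × 2.779² = 2 × 7.72 = 15.4.
Round up to the next whole participant.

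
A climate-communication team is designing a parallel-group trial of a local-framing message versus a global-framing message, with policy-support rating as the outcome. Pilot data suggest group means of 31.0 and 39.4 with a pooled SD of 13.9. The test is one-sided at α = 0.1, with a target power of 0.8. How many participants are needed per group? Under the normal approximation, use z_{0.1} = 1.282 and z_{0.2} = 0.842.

Cohen's d = |M₁ − M₂| / SD_pooled = |31.0 − 39.4| / 13.9 = 8.4 / 13.9 = 0.604.
For two independent groups with equal n: n = 2·((z_{α} + z_β) / d)².
z_{α} + z_β = 1.282 + 0.842 = 2.124.
n = 2 × (2.124 / 0.604)² = 2 × 3.517² = 2 × 12.37 = 24.7.
Round up to the next whole participant.

n = 25 per group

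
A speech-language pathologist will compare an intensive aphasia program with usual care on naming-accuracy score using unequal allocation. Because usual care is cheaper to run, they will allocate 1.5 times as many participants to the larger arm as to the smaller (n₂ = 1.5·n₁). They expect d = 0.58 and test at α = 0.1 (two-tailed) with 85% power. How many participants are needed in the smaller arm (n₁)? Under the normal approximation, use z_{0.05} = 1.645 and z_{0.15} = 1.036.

n₁ = 36

With allocation ratio k = n₂/n₁ = 1.5, Var(x̄₁−x̄₂) = σ²(1/n₁ + 1/(k·n₁)) = σ²·(k+1)/(k·n₁).
So n₁ = (1 + 1/k)·((z_{α/2} + z_β)/d)² = 1.667 × (2.681/0.58)².
n₁ = 1.667 × 21.37 = 35.6.
Round up: n₁ = 36, giving n₂ = 1.5 × 36 = 54.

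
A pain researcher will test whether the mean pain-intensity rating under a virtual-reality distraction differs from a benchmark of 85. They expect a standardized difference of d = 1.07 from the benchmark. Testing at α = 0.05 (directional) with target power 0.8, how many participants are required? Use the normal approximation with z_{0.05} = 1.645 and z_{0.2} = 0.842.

For a one-sample test: n = ((z_{α} + z_β) / d)².
z_{α} + z_β = 1.645 + 0.842 = 2.487.
n = (2.487 / 1.07)² = 2.324² = 5.40.
Round up.

n = 6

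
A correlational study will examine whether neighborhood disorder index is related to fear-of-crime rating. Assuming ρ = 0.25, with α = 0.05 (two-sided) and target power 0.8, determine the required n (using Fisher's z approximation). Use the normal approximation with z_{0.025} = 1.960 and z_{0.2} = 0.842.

Fisher's z: C = ½·ln((1+r)/(1−r)) = ½·ln(1.6667) = 0.2554.
n = ((z_{α/2} + z_β)/C)² + 3.
(1.960 + 0.842) / 0.2554 = 2.802 / 0.2554 = 10.971.
n = 10.971² + 3 = 120.36 + 3 = 123.4.
Round up.

n = 124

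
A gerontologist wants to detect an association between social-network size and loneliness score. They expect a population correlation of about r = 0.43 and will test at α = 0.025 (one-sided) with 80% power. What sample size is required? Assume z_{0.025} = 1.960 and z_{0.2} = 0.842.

n = 41

Fisher's z: C = ½·ln((1+r)/(1−r)) = ½·ln(2.5088) = 0.4599.
n = ((z_{α} + z_β)/C)² + 3.
(1.960 + 0.842) / 0.4599 = 2.802 / 0.4599 = 6.093.
n = 6.093² + 3 = 37.12 + 3 = 40.1.
Round up.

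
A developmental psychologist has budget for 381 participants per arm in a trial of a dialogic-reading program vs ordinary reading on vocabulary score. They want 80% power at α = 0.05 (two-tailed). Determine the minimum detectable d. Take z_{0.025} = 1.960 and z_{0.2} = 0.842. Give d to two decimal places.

d_min ≈ 0.20

For two independent groups of n = 381 each: d_min = (z_{α/2} + z_β)·√(2/n).
z-sum = 1.960 + 0.842 = 2.802.
d_min = 2.802 × √(2/381) = 2.802 × 0.0725 = 0.203.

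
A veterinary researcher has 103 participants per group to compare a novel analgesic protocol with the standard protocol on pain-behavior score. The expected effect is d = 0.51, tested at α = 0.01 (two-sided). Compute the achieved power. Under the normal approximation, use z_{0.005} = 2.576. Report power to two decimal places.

For two equal groups, power = Φ(d·√(n/2) − z_{α/2}).
d·√(n/2) = 0.51 × √(103/2) = 0.51 × 7.176 = 3.660.
z_β = 3.660 − 2.576 = 1.084.
Power = Φ(1.084) = 0.861.

power ≈ 0.86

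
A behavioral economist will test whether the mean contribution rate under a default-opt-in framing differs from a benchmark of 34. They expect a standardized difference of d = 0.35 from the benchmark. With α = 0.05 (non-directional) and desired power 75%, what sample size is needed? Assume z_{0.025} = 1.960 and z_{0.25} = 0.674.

n = 57

For a one-sample test: n = ((z_{α/2} + z_β) / d)².
z_{α/2} + z_β = 1.960 + 0.674 = 2.634.
n = (2.634 / 0.35)² = 7.526² = 56.64.
Round up.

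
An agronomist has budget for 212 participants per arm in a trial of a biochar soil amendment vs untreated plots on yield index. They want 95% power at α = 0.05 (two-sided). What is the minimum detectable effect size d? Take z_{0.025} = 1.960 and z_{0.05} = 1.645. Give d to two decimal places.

For two independent groups of n = 212 each: d_min = (z_{α/2} + z_β)·√(2/n).
z-sum = 1.960 + 1.645 = 3.605.
d_min = 3.605 × √(2/212) = 3.605 × 0.0971 = 0.350.

d_min ≈ 0.35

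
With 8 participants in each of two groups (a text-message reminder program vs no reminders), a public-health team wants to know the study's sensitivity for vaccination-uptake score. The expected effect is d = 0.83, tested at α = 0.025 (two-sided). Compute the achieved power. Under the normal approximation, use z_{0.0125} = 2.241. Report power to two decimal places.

For two equal groups, power = Φ(d·√(n/2) − z_{α/2}).
d·√(n/2) = 0.83 × √(8/2) = 0.83 × 2.000 = 1.660.
z_β = 1.660 − 2.241 = -0.581.
Power = Φ(-0.581) = 0.281.

power ≈ 0.28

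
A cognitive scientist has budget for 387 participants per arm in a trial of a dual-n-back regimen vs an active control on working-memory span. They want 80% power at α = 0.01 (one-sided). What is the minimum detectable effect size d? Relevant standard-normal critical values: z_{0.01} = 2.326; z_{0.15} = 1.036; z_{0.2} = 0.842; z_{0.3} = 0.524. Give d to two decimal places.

d_min ≈ 0.23

For two independent groups of n = 387 each: d_min = (z_{α} + z_β)·√(2/n).
z-sum = 2.326 + 0.842 = 3.168.
d_min = 3.168 × √(2/387) = 3.168 × 0.0719 = 0.228.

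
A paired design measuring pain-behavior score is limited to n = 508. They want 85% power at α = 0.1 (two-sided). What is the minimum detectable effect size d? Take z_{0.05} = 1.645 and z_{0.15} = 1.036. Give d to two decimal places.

For a single sample (or paired design) of n = 508: d_min = (z_{α/2} + z_β)/√n.
z-sum = 1.645 + 1.036 = 2.681.
d_min = 2.681 / √508 = 2.681 / 22.539 = 0.119.

d_min ≈ 0.12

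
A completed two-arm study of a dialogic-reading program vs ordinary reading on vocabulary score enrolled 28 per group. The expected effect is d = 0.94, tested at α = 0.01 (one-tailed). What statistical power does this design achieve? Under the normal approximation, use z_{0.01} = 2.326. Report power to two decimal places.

power ≈ 0.88

For two equal groups, power = Φ(d·√(n/2) − z_{α}).
d·√(n/2) = 0.94 × √(28/2) = 0.94 × 3.742 = 3.517.
z_β = 3.517 − 2.326 = 1.191.
Power = Φ(1.191) = 0.883.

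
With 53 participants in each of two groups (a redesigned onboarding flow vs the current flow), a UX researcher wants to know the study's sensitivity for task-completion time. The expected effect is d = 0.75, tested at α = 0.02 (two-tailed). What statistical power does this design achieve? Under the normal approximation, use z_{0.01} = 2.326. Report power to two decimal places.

power ≈ 0.94

For two equal groups, power = Φ(d·√(n/2) − z_{α/2}).
d·√(n/2) = 0.75 × √(53/2) = 0.75 × 5.148 = 3.861.
z_β = 3.861 − 2.326 = 1.535.
Power = Φ(1.535) = 0.938.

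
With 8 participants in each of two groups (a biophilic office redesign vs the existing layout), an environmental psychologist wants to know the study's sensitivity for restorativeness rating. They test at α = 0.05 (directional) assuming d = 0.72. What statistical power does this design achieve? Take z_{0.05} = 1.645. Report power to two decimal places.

power ≈ 0.42

For two equal groups, power = Φ(d·√(n/2) − z_{α}).
d·√(n/2) = 0.72 × √(8/2) = 0.72 × 2.000 = 1.440.
z_β = 1.440 − 1.645 = -0.205.
Power = Φ(-0.205) = 0.419.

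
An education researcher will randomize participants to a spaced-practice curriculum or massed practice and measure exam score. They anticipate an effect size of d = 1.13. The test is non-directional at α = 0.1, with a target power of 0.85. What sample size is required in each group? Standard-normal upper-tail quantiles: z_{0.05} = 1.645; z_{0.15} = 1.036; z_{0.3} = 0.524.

For two independent groups with equal n: n = 2·((z_{α/2} + z_β) / d)².
z_{α/2} + z_β = 1.645 + 1.036 = 2.681.
n = 2 × (2.681 / 1.13)² = 2 × 2.373² = 2 × 5.63 = 11.3.
Round up to the next whole participant.

n = 12 per group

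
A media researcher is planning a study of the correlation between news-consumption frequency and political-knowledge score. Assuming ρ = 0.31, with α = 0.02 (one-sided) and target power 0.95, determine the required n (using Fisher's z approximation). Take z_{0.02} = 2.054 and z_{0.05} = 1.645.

Fisher's z: C = ½·ln((1+r)/(1−r)) = ½·ln(1.8986) = 0.3205.
n = ((z_{α} + z_β)/C)² + 3.
(2.054 + 1.645) / 0.3205 = 3.699 / 0.3205 = 11.541.
n = 11.541² + 3 = 133.20 + 3 = 136.2.
Round up.

n = 137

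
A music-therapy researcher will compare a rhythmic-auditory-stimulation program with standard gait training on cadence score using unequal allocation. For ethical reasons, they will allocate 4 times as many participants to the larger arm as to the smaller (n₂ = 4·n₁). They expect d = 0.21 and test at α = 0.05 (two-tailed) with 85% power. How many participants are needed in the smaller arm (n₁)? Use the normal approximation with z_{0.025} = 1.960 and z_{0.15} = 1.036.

n₁ = 255

With allocation ratio k = n₂/n₁ = 4, Var(x̄₁−x̄₂) = σ²(1/n₁ + 1/(k·n₁)) = σ²·(k+1)/(k·n₁).
So n₁ = (1 + 1/k)·((z_{α/2} + z_β)/d)² = 1.250 × (2.996/0.21)².
n₁ = 1.250 × 203.54 = 254.4.
Round up: n₁ = 255, giving n₂ = 4 × 255 = 1020.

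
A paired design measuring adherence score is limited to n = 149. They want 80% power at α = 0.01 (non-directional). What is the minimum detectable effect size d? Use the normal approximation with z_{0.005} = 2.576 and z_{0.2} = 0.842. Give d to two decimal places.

d_min ≈ 0.28

For a single sample (or paired design) of n = 149: d_min = (z_{α/2} + z_β)/√n.
z-sum = 2.576 + 0.842 = 3.418.
d_min = 3.418 / √149 = 3.418 / 12.207 = 0.280.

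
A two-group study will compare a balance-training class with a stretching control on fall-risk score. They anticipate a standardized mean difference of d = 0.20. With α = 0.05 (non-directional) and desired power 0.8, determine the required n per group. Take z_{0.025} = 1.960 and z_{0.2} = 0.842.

n = 393 per group

For two independent groups with equal n: n = 2·((z_{α/2} + z_β) / d)².
z_{α/2} + z_β = 1.960 + 0.842 = 2.802.
n = 2 × (2.802 / 0.20)² = 2 × 14.010² = 2 × 196.28 = 392.6.
Round up to the next whole participant.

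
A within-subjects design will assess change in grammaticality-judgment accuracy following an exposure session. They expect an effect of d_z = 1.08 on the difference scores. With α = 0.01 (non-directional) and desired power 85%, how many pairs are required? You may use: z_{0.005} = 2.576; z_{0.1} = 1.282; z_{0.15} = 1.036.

n = 12 pairs

For a paired (one-sample on differences) test: n = ((z_{α/2} + z_β) / d)².
z_{α/2} + z_β = 2.576 + 1.036 = 3.612.
n = (3.612 / 1.08)² = 3.344² = 11.19.
Round up.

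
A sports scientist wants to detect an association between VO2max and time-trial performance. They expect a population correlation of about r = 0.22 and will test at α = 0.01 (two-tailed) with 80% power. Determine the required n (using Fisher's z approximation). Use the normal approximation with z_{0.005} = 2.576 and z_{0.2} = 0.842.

n = 237

Fisher's z: C = ½·ln((1+r)/(1−r)) = ½·ln(1.5641) = 0.2237.
n = ((z_{α/2} + z_β)/C)² + 3.
(2.576 + 0.842) / 0.2237 = 3.418 / 0.2237 = 15.279.
n = 15.279² + 3 = 233.46 + 3 = 236.5.
Round up.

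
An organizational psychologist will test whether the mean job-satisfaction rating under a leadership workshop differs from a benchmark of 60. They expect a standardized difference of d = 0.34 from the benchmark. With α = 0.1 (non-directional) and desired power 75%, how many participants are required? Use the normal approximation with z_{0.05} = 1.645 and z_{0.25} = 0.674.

n = 47

For a one-sample test: n = ((z_{α/2} + z_β) / d)².
z_{α/2} + z_β = 1.645 + 0.674 = 2.319.
n = (2.319 / 0.34)² = 6.821² = 46.52.
Round up.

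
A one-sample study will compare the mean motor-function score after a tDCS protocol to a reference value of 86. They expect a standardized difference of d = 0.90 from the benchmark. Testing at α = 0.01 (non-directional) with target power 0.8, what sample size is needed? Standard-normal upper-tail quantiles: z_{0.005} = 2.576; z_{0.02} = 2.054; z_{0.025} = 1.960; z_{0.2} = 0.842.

n = 15

For a one-sample test: n = ((z_{α/2} + z_β) / d)².
z_{α/2} + z_β = 2.576 + 0.842 = 3.418.
n = (3.418 / 0.90)² = 3.798² = 14.42.
Round up.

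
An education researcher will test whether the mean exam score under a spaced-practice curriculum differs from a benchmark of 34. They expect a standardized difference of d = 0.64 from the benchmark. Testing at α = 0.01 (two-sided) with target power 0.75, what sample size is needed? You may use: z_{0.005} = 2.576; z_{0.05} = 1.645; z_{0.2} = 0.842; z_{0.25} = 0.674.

For a one-sample test: n = ((z_{α/2} + z_β) / d)².
z_{α/2} + z_β = 2.576 + 0.674 = 3.250.
n = (3.250 / 0.64)² = 5.078² = 25.79.
Round up.

n = 26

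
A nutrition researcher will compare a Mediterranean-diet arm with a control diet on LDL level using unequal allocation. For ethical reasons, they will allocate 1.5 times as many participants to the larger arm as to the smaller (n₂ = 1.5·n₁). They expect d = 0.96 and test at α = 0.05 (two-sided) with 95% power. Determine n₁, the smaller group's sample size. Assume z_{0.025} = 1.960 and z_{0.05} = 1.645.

n₁ = 24

With allocation ratio k = n₂/n₁ = 1.5, Var(x̄₁−x̄₂) = σ²(1/n₁ + 1/(k·n₁)) = σ²·(k+1)/(k·n₁).
So n₁ = (1 + 1/k)·((z_{α/2} + z_β)/d)² = 1.667 × (3.605/0.96)².
n₁ = 1.667 × 14.10 = 23.5.
Round up: n₁ = 24, giving n₂ = 1.5 × 24 = 36.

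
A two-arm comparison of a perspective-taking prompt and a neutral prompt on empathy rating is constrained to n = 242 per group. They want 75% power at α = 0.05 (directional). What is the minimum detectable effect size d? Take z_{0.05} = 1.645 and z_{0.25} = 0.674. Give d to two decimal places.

For two independent groups of n = 242 each: d_min = (z_{α} + z_β)·√(2/n).
z-sum = 1.645 + 0.674 = 2.319.
d_min = 2.319 × √(2/242) = 2.319 × 0.0909 = 0.211.

d_min ≈ 0.21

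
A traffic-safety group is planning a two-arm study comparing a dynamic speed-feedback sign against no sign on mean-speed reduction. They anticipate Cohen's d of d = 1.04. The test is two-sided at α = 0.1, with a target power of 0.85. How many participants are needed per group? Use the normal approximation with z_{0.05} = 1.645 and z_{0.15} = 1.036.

n = 14 per group

For two independent groups with equal n: n = 2·((z_{α/2} + z_β) / d)².
z_{α/2} + z_β = 1.645 + 1.036 = 2.681.
n = 2 × (2.681 / 1.04)² = 2 × 2.578² = 2 × 6.65 = 13.3.
Round up to the next whole participant.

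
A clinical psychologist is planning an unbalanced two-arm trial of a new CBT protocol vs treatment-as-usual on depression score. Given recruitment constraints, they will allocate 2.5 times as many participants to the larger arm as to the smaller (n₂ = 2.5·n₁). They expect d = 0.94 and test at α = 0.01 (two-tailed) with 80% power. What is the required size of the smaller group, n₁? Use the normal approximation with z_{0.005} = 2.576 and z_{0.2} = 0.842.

n₁ = 19

With allocation ratio k = n₂/n₁ = 2.5, Var(x̄₁−x̄₂) = σ²(1/n₁ + 1/(k·n₁)) = σ²·(k+1)/(k·n₁).
So n₁ = (1 + 1/k)·((z_{α/2} + z_β)/d)² = 1.400 × (3.418/0.94)².
n₁ = 1.400 × 13.22 = 18.5.
Round up: n₁ = 19, giving n₂ = ⌈2.5 × 19⌉ = ⌈47.5⌉ = 48.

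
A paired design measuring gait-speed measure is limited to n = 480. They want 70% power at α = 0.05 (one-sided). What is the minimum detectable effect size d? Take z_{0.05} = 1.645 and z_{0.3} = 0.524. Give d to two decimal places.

For a single sample (or paired design) of n = 480: d_min = (z_{α} + z_β)/√n.
z-sum = 1.645 + 0.524 = 2.169.
d_min = 2.169 / √480 = 2.169 / 21.909 = 0.099.

d_min ≈ 0.10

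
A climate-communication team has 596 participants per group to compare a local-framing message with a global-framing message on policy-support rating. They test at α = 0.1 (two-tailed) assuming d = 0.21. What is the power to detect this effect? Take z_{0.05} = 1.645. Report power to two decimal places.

power ≈ 0.98

For two equal groups, power = Φ(d·√(n/2) − z_{α/2}).
d·√(n/2) = 0.21 × √(596/2) = 0.21 × 17.263 = 3.625.
z_β = 3.625 − 1.645 = 1.980.
Power = Φ(1.980) = 0.976.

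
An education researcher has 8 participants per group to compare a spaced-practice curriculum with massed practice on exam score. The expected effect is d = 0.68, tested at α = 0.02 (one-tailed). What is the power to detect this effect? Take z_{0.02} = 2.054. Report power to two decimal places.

power ≈ 0.24

For two equal groups, power = Φ(d·√(n/2) − z_{α}).
d·√(n/2) = 0.68 × √(8/2) = 0.68 × 2.000 = 1.360.
z_β = 1.360 − 2.054 = -0.694.
Power = Φ(-0.694) = 0.244.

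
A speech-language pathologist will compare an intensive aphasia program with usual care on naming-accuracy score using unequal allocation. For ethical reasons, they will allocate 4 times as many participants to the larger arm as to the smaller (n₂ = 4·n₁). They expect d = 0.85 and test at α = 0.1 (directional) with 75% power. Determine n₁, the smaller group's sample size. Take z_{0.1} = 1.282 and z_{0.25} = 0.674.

n₁ = 7

With allocation ratio k = n₂/n₁ = 4, Var(x̄₁−x̄₂) = σ²(1/n₁ + 1/(k·n₁)) = σ²·(k+1)/(k·n₁).
So n₁ = (1 + 1/k)·((z_{α} + z_β)/d)² = 1.250 × (1.956/0.85)².
n₁ = 1.250 × 5.30 = 6.6.
Round up: n₁ = 7, giving n₂ = 4 × 7 = 28.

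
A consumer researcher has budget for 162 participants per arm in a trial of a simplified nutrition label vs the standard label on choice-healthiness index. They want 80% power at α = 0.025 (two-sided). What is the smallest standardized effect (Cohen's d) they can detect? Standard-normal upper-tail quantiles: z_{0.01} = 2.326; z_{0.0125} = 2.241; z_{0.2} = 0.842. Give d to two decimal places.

For two independent groups of n = 162 each: d_min = (z_{α/2} + z_β)·√(2/n).
z-sum = 2.241 + 0.842 = 3.083.
d_min = 3.083 × √(2/162) = 3.083 × 0.1111 = 0.343.

d_min ≈ 0.34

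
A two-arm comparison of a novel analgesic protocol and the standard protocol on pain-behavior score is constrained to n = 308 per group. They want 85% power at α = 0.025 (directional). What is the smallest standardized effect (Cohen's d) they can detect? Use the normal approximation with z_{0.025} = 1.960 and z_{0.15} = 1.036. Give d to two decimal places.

d_min ≈ 0.24

For two independent groups of n = 308 each: d_min = (z_{α} + z_β)·√(2/n).
z-sum = 1.960 + 1.036 = 2.996.
d_min = 2.996 × √(2/308) = 2.996 × 0.0806 = 0.241.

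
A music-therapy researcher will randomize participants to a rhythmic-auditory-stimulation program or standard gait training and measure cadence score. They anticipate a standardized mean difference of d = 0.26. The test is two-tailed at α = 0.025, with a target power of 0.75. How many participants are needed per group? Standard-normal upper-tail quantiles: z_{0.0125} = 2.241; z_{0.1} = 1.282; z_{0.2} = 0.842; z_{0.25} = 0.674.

For two independent groups with equal n: n = 2·((z_{α/2} + z_β) / d)².
z_{α/2} + z_β = 2.241 + 0.674 = 2.915.
n = 2 × (2.915 / 0.26)² = 2 × 11.212² = 2 × 125.70 = 251.4.
Round up to the next whole participant.

n = 252 per group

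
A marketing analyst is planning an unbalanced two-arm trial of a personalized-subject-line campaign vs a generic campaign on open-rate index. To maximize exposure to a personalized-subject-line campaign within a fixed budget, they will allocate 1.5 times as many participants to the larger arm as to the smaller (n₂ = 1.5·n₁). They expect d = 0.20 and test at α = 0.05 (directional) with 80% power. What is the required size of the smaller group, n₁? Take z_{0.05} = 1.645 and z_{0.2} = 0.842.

With allocation ratio k = n₂/n₁ = 1.5, Var(x̄₁−x̄₂) = σ²(1/n₁ + 1/(k·n₁)) = σ²·(k+1)/(k·n₁).
So n₁ = (1 + 1/k)·((z_{α} + z_β)/d)² = 1.667 × (2.487/0.20)².
n₁ = 1.667 × 154.63 = 257.7.
Round up: n₁ = 258, giving n₂ = 1.5 × 258 = 387.

n₁ = 258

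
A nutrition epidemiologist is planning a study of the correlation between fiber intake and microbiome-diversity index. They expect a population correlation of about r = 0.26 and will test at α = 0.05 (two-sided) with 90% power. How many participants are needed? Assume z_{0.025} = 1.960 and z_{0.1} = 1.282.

n = 152

Fisher's z: C = ½·ln((1+r)/(1−r)) = ½·ln(1.7027) = 0.2661.
n = ((z_{α/2} + z_β)/C)² + 3.
(1.960 + 1.282) / 0.2661 = 3.242 / 0.2661 = 12.183.
n = 12.183² + 3 = 148.43 + 3 = 151.4.
Round up.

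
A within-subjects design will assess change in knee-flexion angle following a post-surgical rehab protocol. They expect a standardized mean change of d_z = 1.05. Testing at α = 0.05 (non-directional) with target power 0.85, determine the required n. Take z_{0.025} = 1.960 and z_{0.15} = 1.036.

n = 9 pairs

For a paired (one-sample on differences) test: n = ((z_{α/2} + z_β) / d)².
z_{α/2} + z_β = 1.960 + 1.036 = 2.996.
n = (2.996 / 1.05)² = 2.853² = 8.14.
Round up.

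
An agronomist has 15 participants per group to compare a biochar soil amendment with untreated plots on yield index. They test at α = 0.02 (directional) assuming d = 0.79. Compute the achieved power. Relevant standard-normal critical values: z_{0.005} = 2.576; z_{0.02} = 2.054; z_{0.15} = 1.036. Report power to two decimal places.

For two equal groups, power = Φ(d·√(n/2) − z_{α}).
d·√(n/2) = 0.79 × √(15/2) = 0.79 × 2.739 = 2.164.
z_β = 2.164 − 2.054 = 0.110.
Power = Φ(0.110) = 0.544.

power ≈ 0.54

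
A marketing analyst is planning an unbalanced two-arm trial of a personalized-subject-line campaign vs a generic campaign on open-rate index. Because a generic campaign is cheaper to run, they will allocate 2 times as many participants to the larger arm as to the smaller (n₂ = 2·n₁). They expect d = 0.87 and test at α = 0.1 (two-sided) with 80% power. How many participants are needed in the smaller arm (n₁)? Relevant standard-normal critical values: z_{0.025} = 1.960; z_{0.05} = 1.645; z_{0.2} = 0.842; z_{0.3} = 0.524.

n₁ = 13

With allocation ratio k = n₂/n₁ = 2, Var(x̄₁−x̄₂) = σ²(1/n₁ + 1/(k·n₁)) = σ²·(k+1)/(k·n₁).
So n₁ = (1 + 1/k)·((z_{α/2} + z_β)/d)² = 1.500 × (2.487/0.87)².
n₁ = 1.500 × 8.17 = 12.3.
Round up: n₁ = 13, giving n₂ = 2 × 13 = 26.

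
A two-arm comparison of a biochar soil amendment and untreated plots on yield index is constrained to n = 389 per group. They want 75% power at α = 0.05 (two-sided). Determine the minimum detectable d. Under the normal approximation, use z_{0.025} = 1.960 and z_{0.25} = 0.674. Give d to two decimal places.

d_min ≈ 0.19

For two independent groups of n = 389 each: d_min = (z_{α/2} + z_β)·√(2/n).
z-sum = 1.960 + 0.674 = 2.634.
d_min = 2.634 × √(2/389) = 2.634 × 0.0717 = 0.189.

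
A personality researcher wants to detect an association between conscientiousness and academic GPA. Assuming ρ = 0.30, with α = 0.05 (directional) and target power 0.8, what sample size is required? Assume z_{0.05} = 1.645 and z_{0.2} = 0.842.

n = 68

Fisher's z: C = ½·ln((1+r)/(1−r)) = ½·ln(1.8571) = 0.3095.
n = ((z_{α} + z_β)/C)² + 3.
(1.645 + 0.842) / 0.3095 = 2.487 / 0.3095 = 8.036.
n = 8.036² + 3 = 64.57 + 3 = 67.6.
Round up.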